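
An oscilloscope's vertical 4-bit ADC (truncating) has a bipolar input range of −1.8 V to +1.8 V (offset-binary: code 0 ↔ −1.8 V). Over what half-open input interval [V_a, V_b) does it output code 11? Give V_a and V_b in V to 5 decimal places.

LSB = 3.6/2^4 = 225.000 mV.
V_a = V_low + 11·LSB = 0.675 V; V_b = V_low + 12·LSB = 0.9 V.

[0.67500 V, 0.90000 V)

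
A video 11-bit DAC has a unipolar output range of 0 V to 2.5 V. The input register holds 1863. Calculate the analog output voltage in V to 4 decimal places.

LSB = 2.5 V / 2^11 = 1.221 mV.
V_out = 0 + 1863 × 0.0012207 V = 2.27417 V.

2.2742 V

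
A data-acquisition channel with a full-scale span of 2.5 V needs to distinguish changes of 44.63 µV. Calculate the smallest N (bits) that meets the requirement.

Number of steps required ≥ 2.5 V / 44.63 µV = 56016.13.
Need 2^N ≥ 56016.13; 2^15 = 32768, 2^16 = 65536.
Minimum N = 16.

16 bits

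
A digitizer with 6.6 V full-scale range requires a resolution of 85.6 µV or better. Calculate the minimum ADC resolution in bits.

Number of steps required ≥ 6.6 V / 85.6 µV = 77102.80.
Need 2^N ≥ 77102.80; 2^16 = 65536, 2^17 = 131072.
Minimum N = 17.

17 bits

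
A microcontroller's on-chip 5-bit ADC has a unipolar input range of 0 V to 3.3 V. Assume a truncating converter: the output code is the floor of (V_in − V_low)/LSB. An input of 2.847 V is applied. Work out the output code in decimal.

LSB = 3.3 V / 32 = 103.125 mV.
Input sits at 27.607 steps above V_low.
⌊·⌋(27.607) = 27.

code 27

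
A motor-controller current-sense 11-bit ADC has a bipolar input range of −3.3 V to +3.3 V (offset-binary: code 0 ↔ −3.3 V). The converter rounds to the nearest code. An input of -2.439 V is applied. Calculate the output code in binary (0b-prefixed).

code 0b100001011 (decimal 267)

Full-scale span = 6.6 V; LSB = 6.6/2^11 = 3.223 mV.
(V_in − V_low)/LSB = (-2.439 − (−3.3)) / 0.00322266 = 267.171.
Round → code 267.
In binary (0b-prefixed): 0b100001011.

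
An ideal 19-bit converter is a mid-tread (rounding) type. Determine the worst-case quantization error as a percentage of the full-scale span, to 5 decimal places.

Rounding → worst-case error = ½ LSB = V_FS/2^20, so 100/1048576 = 9.53674e-05 % of full scale.

0.00010 %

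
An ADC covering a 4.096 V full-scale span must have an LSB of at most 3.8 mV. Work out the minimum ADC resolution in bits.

Number of steps required ≥ 4.096 V / 3.8 mV = 1077.89.
Need 2^N ≥ 1077.89; 2^10 = 1024, 2^11 = 2048.
Minimum N = 11.

11 bits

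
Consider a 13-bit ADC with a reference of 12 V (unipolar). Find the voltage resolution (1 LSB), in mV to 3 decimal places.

1.465 mV

Full-scale span = 12 V.
LSB = 12 / 2^13 = 12 / 8192 = 0.00146484 V = 1.465 mV.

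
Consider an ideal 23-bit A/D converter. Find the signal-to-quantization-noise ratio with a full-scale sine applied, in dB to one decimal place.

SNR ≈ 6.02·N + 1.76 dB = 6.02·23 + 1.76 = 140.22 dB.

140.2 dB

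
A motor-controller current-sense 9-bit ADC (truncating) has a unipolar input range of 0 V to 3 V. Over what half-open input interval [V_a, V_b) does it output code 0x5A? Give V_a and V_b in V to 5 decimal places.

[0.52734 V, 0.53320 V)

LSB = 3/2^9 = 5.859 mV.
Code 0x5A = 90 decimal.
V_a = V_low + 90·LSB = 0.527344 V; V_b = V_low + 91·LSB = 0.533203 V.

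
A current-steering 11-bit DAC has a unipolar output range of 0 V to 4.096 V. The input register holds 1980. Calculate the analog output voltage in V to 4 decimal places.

3.9600 V

LSB = 4.096 V / 2^11 = 2.000 mV.
V_out = 0 + 1980 × 0.002 V = 3.96 V.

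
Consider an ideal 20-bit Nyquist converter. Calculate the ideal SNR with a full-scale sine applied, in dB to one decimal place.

SNR ≈ 6.02·N + 1.76 dB = 6.02·20 + 1.76 = 122.16 dB.

122.2 dB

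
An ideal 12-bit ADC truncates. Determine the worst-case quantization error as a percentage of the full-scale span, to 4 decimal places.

0.0244 %

Truncating → worst-case error = 1 LSB = V_FS/2^12, so 100/4096 = 0.0244141 % of full scale.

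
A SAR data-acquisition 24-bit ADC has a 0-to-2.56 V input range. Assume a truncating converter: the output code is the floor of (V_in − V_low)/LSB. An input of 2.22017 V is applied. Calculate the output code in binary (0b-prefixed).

code 0b110111100000010001011010 (decimal 14550106)

LSB = 2.56 V / 16777216 = 0.15 µV.
(V_in − V_low)/LSB = (2.22017 − 0) / 1.52588e-07 = 14550106.112.
⌊·⌋(14550106.112) = 14550106.
In binary (0b-prefixed): 0b110111100000010001011010.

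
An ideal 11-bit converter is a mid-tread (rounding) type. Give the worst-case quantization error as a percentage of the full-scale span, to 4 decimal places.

Rounding → worst-case error = ½ LSB = V_FS/2^12, so 100/4096 = 0.0244141 % of full scale.

0.0244 %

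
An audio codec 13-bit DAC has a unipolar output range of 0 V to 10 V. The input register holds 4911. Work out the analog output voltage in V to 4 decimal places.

5.9949 V

LSB = 10 V / 2^13 = 1.221 mV.
V_out = 0 + 4911 × 0.0012207 V = 5.99487 V.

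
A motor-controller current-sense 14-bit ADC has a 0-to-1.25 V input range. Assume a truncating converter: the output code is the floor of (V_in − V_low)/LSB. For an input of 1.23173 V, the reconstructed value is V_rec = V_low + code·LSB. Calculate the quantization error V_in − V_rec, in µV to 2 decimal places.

40.55 µV

One LSB is 1.25 V / 16384 = 76.29 µV.
(V_in − V_low)/LSB = (1.23173 − 0)/7.62939e-05 = 16144.5315 → code 16144 (floor).
Code 16144 maps back to 0 + 16144×7.62939e-05 V = 1.2316895 V.
V_in − V_rec = 4.05469e-05 V = 40.55 µV.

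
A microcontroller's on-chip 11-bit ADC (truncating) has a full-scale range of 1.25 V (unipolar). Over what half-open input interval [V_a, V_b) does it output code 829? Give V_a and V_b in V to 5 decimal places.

LSB = 1.25/2^11 = 0.610 mV.
V_a = V_low + 829·LSB = 0.505981 V; V_b = V_low + 830·LSB = 0.506592 V.

[0.50598 V, 0.50659 V)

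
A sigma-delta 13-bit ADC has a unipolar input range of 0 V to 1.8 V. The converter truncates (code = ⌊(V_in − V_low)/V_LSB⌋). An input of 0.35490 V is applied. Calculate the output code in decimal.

Full-scale span = 1.8 V; LSB = 1.8/2^13 = 219.73 µV.
Input sits at 1615.189 steps above V_low.
Floor → code 1615.

code 1615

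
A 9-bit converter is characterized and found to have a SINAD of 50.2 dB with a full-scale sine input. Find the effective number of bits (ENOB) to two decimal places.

8.05 bits

ENOB = (SINAD − 1.76) / 6.02 = (50.2 − 1.76)/6.02 = 8.047.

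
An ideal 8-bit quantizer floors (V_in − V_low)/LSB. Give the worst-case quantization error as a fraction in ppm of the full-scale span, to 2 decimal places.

3906.25 ppm

Truncating → worst-case error = 1 LSB = V_FS/2^8, so 1e+06/256 = 3906.25 ppm of full scale.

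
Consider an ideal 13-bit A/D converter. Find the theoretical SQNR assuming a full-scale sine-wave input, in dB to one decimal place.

80.0 dB

SNR ≈ 6.02·N + 1.76 dB = 6.02·13 + 1.76 = 80.02 dB.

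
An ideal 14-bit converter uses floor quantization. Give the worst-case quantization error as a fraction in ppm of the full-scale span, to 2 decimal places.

Truncating → worst-case error = 1 LSB = V_FS/2^14, so 1e+06/16384 = 61.0352 ppm of full scale.

61.04 ppm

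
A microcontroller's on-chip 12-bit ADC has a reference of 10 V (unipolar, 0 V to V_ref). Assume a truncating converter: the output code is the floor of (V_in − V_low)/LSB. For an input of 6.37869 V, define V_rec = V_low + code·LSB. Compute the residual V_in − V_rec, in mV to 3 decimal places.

One LSB is 10 V / 4096 = 2.441 mV.
(6.37869 − 0)/0.00244141 = 2612.7114; ⌊·⌋ gives code 2612.
V_rec = 0 + 2612·0.00244141 = 6.3769531 V.
V_in − V_rec = 0.00173687 V = 1.737 mV.

1.737 mV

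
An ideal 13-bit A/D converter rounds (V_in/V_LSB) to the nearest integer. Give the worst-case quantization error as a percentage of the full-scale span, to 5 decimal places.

Rounding → worst-case error = ½ LSB = V_FS/2^14, so 100/16384 = 0.00610352 % of full scale.

0.00610 %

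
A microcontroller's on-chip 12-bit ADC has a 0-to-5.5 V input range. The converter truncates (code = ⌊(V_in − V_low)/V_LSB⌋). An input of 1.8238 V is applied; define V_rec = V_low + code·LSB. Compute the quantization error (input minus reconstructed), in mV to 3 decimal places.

0.314 mV

One LSB is 5.5 V / 4096 = 1.343 mV.
Scaled input = 1358.2336 LSBs, so code = 1358.
V_rec = 0 + 1358·0.00134277 = 1.8234863 V.
Difference: 0.000313672 V → 0.314 mV.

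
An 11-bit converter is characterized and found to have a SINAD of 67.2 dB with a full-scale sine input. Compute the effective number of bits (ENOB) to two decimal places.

ENOB = (SINAD − 1.76) / 6.02 = (67.2 − 1.76)/6.02 = 10.870.

10.87 bits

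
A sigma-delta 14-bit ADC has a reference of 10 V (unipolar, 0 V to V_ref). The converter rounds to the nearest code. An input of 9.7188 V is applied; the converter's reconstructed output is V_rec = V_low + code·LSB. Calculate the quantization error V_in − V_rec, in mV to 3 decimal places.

0.172 mV

One LSB is 10 V / 16384 = 0.610 mV.
(9.7188 − 0)/0.000610352 = 15923.2819; round gives code 15923.
Reconstructed: 9.7186279 V.
Difference: 0.00017207 V → 0.172 mV.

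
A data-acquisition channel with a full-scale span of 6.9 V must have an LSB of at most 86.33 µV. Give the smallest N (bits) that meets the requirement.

17 bits

Number of steps required ≥ 6.9 V / 86.33 µV = 79925.87.
Need 2^N ≥ 79925.87; 2^16 = 65536, 2^17 = 131072.
Minimum N = 17.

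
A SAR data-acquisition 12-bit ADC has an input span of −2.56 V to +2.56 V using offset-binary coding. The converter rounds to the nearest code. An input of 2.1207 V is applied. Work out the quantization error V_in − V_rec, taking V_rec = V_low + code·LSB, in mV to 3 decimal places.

-0.550 mV

Step size: 5.12 V ÷ 2^12 = 1.250 mV.
(2.1207 − (−2.56))/0.00125 = 3744.5600; round gives code 3745.
V_rec = (−2.56) + 3745·0.00125 = 2.12125 V.
Error = 2.1207 − 2.12125 = -0.00055 V = -0.550 mV.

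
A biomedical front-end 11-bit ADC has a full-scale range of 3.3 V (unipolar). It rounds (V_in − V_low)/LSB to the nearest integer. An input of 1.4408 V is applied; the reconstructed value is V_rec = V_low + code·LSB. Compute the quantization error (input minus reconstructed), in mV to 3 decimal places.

0.273 mV

Step size: 3.3 V ÷ 2^11 = 1.611 mV.
(V_in − V_low)/LSB = (1.4408 − 0)/0.00161133 = 894.1692 → code 894 (round).
Reconstructed: 1.4405273 V.
V_in − V_rec = 0.000272656 V = 0.273 mV.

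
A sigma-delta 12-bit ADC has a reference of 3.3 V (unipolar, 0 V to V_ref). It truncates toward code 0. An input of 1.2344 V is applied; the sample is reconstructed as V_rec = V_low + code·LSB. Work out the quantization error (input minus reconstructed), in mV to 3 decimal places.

One LSB is 3.3 V / 4096 = 0.806 mV.
(V_in − V_low)/LSB = (1.2344 − 0)/0.000805664 = 1532.1522 → code 1532 (floor).
Reconstructed: 1.2342773 V.
Error = 1.2344 − 1.2342773 = 0.000122656 V = 0.123 mV.

0.123 mV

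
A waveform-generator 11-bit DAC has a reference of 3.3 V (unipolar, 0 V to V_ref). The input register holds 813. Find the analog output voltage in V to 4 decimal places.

1.3100 V

LSB = 3.3 V / 2^11 = 1.611 mV.
V_out = 0 + 813 × 0.00161133 V = 1.31001 V.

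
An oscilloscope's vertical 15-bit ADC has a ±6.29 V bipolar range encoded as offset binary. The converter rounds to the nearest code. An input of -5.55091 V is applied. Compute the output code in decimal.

With 32768 levels over 12.58 V, one step is 383.91 µV.
(-5.55091 − (−6.29)) / 0.000383911 = 1925.159 LSBs.
Round → code 1925.

code 1925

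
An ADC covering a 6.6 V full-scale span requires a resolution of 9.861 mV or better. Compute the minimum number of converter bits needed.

Number of steps required ≥ 6.6 V / 9.861 mV = 669.30.
Need 2^N ≥ 669.30; 2^9 = 512, 2^10 = 1024.
Minimum N = 10.

10 bits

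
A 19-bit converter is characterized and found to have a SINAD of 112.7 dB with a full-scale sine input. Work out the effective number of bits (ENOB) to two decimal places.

18.43 bits

ENOB = (SINAD − 1.76) / 6.02 = (112.7 − 1.76)/6.02 = 18.429.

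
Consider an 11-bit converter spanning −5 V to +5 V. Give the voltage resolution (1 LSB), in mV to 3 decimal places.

Full-scale span = 10 V.
LSB = 10 / 2^11 = 10 / 2048 = 0.00488281 V = 4.883 mV.

4.883 mV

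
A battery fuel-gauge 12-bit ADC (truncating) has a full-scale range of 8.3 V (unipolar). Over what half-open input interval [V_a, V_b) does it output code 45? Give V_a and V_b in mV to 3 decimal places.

LSB = 8.3/2^12 = 2.026 mV.
V_a = V_low + 45·LSB = 0.0911865 V; V_b = V_low + 46·LSB = 0.0932129 V.

[91.187 mV, 93.213 mV)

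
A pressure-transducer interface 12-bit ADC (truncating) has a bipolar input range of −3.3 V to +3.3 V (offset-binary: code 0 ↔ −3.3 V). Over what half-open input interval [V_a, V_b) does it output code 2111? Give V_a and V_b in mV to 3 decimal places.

[101.514 mV, 103.125 mV)

LSB = 6.6/2^12 = 1.611 mV.
V_a = V_low + 2111·LSB = 0.101514 V; V_b = V_low + 2112·LSB = 0.103125 V.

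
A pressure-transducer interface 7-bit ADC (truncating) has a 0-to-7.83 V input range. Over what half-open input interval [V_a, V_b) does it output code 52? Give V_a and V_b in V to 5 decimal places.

LSB = 7.83/2^7 = 61.172 mV.
V_a = V_low + 52·LSB = 3.18094 V; V_b = V_low + 53·LSB = 3.24211 V.

[3.18094 V, 3.24211 V)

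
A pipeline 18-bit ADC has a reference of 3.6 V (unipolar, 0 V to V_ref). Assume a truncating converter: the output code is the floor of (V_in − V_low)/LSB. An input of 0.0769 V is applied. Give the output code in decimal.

With 262144 levels over 3.6 V, one step is 13.73 µV.
(0.0769 − 0) / 1.37329e-05 = 5599.687 LSBs.
⌊·⌋(5599.687) = 5599.

code 5599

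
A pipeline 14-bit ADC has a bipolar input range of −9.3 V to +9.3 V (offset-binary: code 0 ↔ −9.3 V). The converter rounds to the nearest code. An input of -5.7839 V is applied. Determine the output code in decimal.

code 3097

LSB = 18.6 V / 16384 = 1.135 mV.
(V_in − V_low)/LSB = (-5.7839 − (−9.3)) / 0.00113525 = 3097.193.
Round → code 3097.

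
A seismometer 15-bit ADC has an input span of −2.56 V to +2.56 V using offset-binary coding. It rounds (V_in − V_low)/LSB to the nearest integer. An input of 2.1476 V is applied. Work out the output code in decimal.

code 30129

LSB = 5.12 V / 32768 = 156.25 µV.
(2.1476 − (−2.56)) / 0.00015625 = 30128.640 LSBs.
Round → code 30129.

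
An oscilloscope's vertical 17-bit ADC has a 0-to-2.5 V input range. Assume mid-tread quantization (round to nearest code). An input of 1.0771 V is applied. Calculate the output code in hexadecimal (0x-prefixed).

Full-scale span = 2.5 V; LSB = 2.5/2^17 = 19.07 µV.
Input sits at 56471.060 steps above V_low.
round(56471.060) = 56471.
In hexadecimal (0x-prefixed): 0xDC97.

code 0xDC97 (decimal 56471)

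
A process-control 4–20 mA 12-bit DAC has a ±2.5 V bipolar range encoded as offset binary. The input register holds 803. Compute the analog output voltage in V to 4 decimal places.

LSB = 5 V / 2^12 = 1.221 mV.
V_out = (−2.5) + 803 × 0.0012207 V = -1.51978 V.

-1.5198 V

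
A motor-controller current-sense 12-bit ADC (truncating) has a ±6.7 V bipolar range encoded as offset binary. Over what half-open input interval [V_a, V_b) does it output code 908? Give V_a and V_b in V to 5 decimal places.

[-3.72949 V, -3.72622 V)

LSB = 13.4/2^12 = 3.271 mV.
V_a = V_low + 908·LSB = -3.72949 V; V_b = V_low + 909·LSB = -3.72622 V.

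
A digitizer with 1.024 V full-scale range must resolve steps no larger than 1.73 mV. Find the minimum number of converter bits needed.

10 bits

Number of steps required ≥ 1.024 V / 1.73 mV = 591.91.
Need 2^N ≥ 591.91; 2^9 = 512, 2^10 = 1024.
Minimum N = 10.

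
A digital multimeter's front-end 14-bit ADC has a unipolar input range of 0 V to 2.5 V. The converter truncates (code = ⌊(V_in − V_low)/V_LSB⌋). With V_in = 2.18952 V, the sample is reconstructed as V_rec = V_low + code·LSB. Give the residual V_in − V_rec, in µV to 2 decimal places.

LSB = 2.5/2^14 = 152.59 µV.
(2.18952 − 0)/0.000152588 = 14349.2383; ⌊·⌋ gives code 14349.
Code 14349 maps back to 0 + 14349×0.000152588 V = 2.1894836 V.
Difference: 3.63574e-05 V → 36.36 µV.

36.36 µV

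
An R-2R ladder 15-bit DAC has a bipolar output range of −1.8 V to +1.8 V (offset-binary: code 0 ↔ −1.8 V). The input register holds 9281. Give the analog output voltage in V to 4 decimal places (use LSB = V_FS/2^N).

-0.7804 V

LSB = 3.6 V / 2^15 = 109.86 µV.
V_out = (−1.8) + 9281 × 0.000109863 V = -0.780359 V.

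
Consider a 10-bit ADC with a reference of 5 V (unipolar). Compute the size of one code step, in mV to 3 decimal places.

Full-scale span = 5 V.
LSB = 5 / 2^10 = 5 / 1024 = 0.00488281 V = 4.883 mV.

4.883 mV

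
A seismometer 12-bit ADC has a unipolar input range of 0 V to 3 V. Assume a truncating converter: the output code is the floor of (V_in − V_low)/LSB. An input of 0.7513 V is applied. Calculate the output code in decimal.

With 4096 levels over 3 V, one step is 0.732 mV.
(0.7513 − 0) / 0.000732422 = 1025.775 LSBs.
⌊·⌋(1025.775) = 1025.

code 1025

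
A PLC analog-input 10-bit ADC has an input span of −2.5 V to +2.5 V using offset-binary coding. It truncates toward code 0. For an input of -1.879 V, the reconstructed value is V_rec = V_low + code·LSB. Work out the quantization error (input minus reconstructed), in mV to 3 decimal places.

Step size: 5 V ÷ 2^10 = 4.883 mV.
Scaled input = 127.1808 LSBs, so code = 127.
V_rec = (−2.5) + 127·0.00488281 = -1.8798828 V.
Error = -1.879 − (−1.8798828) = 0.000882813 V = 0.883 mV.

0.883 mV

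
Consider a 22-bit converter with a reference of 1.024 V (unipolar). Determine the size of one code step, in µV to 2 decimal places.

Full-scale span = 1.024 V.
LSB = 1.024 / 2^22 = 1.024 / 4194304 = 2.44141e-07 V = 0.24 µV.

0.24 µV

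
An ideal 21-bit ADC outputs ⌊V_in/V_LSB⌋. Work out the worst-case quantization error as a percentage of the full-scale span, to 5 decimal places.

Truncating → worst-case error = 1 LSB = V_FS/2^21, so 100/2097152 = 4.76837e-05 % of full scale.

0.00005 %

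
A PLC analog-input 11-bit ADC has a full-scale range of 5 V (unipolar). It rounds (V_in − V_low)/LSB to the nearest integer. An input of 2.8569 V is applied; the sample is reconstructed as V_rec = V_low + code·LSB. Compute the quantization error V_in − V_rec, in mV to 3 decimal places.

Step size: 5 V ÷ 2^11 = 2.441 mV.
(V_in − V_low)/LSB = (2.8569 − 0)/0.00244141 = 1170.1862 → code 1170 (round).
Code 1170 maps back to 0 + 1170×0.00244141 V = 2.8564453 V.
Difference: 0.000454688 V → 0.455 mV.

0.455 mV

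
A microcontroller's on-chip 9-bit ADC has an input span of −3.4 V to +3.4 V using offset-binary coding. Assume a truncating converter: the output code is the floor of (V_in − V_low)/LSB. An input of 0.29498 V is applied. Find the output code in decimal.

code 278

Full-scale span = 6.8 V; LSB = 6.8/2^9 = 13.281 mV.
(0.29498 − (−3.4)) / 0.0132812 = 278.210 LSBs.
So the output code is 278.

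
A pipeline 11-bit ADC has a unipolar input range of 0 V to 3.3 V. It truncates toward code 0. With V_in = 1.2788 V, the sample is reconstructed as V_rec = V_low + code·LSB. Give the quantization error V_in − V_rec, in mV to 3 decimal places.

1.017 mV

Step size: 3.3 V ÷ 2^11 = 1.611 mV.
(1.2788 − 0)/0.00161133 = 793.6310; ⌊·⌋ gives code 793.
V_rec = 0 + 793·0.00161133 = 1.2777832 V.
Difference: 0.0010168 V → 1.017 mV.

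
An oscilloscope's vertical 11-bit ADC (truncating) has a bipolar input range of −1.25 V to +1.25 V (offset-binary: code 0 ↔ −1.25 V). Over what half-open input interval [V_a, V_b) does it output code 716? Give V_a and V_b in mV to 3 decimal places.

LSB = 2.5/2^11 = 1.221 mV.
V_a = V_low + 716·LSB = -0.375977 V; V_b = V_low + 717·LSB = -0.374756 V.

[-375.977 mV, -374.756 mV)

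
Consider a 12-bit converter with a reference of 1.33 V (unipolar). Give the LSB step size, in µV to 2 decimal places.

324.71 µV

Full-scale span = 1.33 V.
LSB = 1.33 / 2^12 = 1.33 / 4096 = 0.000324707 V = 324.71 µV.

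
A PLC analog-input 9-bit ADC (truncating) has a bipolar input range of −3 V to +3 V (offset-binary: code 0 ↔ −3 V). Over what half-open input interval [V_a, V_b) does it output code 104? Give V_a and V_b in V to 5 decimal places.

LSB = 6/2^9 = 11.719 mV.
V_a = V_low + 104·LSB = -1.78125 V; V_b = V_low + 105·LSB = -1.76953 V.

[-1.78125 V, -1.76953 V)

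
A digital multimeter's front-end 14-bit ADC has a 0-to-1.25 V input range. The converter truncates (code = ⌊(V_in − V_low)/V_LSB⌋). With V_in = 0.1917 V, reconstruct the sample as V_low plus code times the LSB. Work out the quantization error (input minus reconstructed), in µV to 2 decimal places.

Step size: 1.25 V ÷ 2^14 = 76.29 µV.
Scaled input = 2512.6502 LSBs, so code = 2512.
Reconstructed: 0.19165039 V.
Error = 0.1917 − 0.19165039 = 4.96094e-05 V = 49.61 µV.

49.61 µV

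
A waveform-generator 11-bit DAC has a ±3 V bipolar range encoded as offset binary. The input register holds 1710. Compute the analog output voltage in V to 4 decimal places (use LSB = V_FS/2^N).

2.0098 V

LSB = 6 V / 2^11 = 2.930 mV.
V_out = (−3) + 1710 × 0.00292969 V = 2.00977 V.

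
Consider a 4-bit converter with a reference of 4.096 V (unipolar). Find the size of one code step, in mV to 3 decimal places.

Full-scale span = 4.096 V.
LSB = 4.096 / 2^4 = 4.096 / 16 = 0.256 V = 256.000 mV.

256.000 mV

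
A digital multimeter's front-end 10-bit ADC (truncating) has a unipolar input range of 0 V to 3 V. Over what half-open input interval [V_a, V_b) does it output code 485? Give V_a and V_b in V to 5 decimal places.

[1.42090 V, 1.42383 V)

LSB = 3/2^10 = 2.930 mV.
V_a = V_low + 485·LSB = 1.4209 V; V_b = V_low + 486·LSB = 1.42383 V.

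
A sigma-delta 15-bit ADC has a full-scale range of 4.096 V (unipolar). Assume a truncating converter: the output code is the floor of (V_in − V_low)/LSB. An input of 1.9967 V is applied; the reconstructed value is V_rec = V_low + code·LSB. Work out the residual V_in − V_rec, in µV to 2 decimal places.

75.00 µV

One LSB is 4.096 V / 32768 = 125.00 µV.
(V_in − V_low)/LSB = (1.9967 − 0)/0.000125 = 15973.6000 → code 15973 (floor).
V_rec = 0 + 15973·0.000125 = 1.996625 V.
Error = 1.9967 − 1.996625 = 7.5e-05 V = 75.00 µV.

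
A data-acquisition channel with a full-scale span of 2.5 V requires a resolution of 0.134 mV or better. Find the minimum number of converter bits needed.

Number of steps required ≥ 2.5 V / 0.134 mV = 18656.72.
Need 2^N ≥ 18656.72; 2^14 = 16384, 2^15 = 32768.
Minimum N = 15.

15 bits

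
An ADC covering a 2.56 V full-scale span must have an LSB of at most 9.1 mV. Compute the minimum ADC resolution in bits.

9 bits

Number of steps required ≥ 2.56 V / 9.1 mV = 281.32.
Need 2^N ≥ 281.32; 2^8 = 256, 2^9 = 512.
Minimum N = 9.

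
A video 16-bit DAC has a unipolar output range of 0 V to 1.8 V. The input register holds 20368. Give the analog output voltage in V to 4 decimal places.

0.5594 V

LSB = 1.8 V / 2^16 = 27.47 µV.
V_out = 0 + 20368 × 2.74658e-05 V = 0.559424 V.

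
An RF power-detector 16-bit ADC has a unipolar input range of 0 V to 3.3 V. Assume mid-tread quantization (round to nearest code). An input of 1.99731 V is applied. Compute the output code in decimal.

LSB = 3.3 V / 65536 = 50.35 µV.
(V_in − V_low)/LSB = (1.99731 − 0) / 5.0354e-05 = 39665.366.
So the output code is 39665.

code 39665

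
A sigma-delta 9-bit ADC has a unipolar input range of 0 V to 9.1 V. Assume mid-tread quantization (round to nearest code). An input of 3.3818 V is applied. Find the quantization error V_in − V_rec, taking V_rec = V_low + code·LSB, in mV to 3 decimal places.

One LSB is 9.1 V / 512 = 17.773 mV.
(3.3818 − 0)/0.0177734 = 190.2727; round gives code 190.
Reconstructed: 3.3769531 V.
Difference: 0.00484687 V → 4.847 mV.

4.847 mV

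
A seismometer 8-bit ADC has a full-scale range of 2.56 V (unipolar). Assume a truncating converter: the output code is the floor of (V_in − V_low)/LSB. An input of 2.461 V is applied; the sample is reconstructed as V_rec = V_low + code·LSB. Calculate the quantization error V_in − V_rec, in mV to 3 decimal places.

One LSB is 2.56 V / 256 = 10.000 mV.
(2.461 − 0)/0.01 = 246.1000; ⌊·⌋ gives code 246.
V_rec = 0 + 246·0.01 = 2.46 V.
Difference: 0.001 V → 1.000 mV.

1.000 mV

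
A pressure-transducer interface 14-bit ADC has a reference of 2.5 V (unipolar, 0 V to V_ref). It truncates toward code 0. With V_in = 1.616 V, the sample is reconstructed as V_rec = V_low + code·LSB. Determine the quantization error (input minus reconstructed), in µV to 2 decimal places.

94.24 µV

LSB = 2.5/2^14 = 152.59 µV.
Scaled input = 10590.6176 LSBs, so code = 10590.
Reconstructed: 1.6159058 V.
Error = 1.616 − 1.6159058 = 9.42383e-05 V = 94.24 µV.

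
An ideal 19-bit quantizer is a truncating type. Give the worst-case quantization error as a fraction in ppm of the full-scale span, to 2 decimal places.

1.91 ppm

Truncating → worst-case error = 1 LSB = V_FS/2^19, so 1e+06/524288 = 1.90735 ppm of full scale.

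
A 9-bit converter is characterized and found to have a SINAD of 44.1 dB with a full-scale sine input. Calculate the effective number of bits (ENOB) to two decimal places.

ENOB = (SINAD − 1.76) / 6.02 = (44.1 − 1.76)/6.02 = 7.033.

7.03 bits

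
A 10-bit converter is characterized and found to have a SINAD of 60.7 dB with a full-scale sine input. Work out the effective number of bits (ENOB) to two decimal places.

9.79 bits

ENOB = (SINAD − 1.76) / 6.02 = (60.7 − 1.76)/6.02 = 9.791.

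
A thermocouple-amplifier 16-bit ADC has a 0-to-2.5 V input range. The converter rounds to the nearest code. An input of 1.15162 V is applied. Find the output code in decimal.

LSB = 2.5 V / 65536 = 38.15 µV.
(1.15162 − 0) / 3.8147e-05 = 30189.027 LSBs.
Round → code 30189.

code 30189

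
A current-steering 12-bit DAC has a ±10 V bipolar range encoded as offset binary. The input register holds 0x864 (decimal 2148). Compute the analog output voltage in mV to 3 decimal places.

LSB = 20 V / 2^12 = 4.883 mV.
Code 0x864 = 2148 decimal.
V_out = (−10) + 2148 × 0.00488281 V = 0.488281 V.
= 488.281 mV.

488.281 mV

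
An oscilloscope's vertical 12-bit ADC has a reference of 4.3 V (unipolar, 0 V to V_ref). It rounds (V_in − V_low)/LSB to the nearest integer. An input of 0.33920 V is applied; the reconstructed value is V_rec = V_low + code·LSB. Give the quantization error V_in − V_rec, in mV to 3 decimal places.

LSB = 4.3/2^12 = 1.050 mV.
(V_in − V_low)/LSB = (0.33920 − 0)/0.0010498 = 323.1077 → code 323 (round).
V_rec = 0 + 323·0.0010498 = 0.33908691 V.
Difference: 0.000113086 V → 0.113 mV.

0.113 mV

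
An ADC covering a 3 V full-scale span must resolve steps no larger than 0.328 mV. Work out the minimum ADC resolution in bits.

Number of steps required ≥ 3 V / 0.328 mV = 9146.34.
Need 2^N ≥ 9146.34; 2^13 = 8192, 2^14 = 16384.
Minimum N = 14.

14 bits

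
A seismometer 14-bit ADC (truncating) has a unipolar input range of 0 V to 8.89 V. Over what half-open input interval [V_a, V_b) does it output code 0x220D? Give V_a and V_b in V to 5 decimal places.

[4.72987 V, 4.73041 V)

LSB = 8.89/2^14 = 0.543 mV.
Code 0x220D = 8717 decimal.
V_a = V_low + 8717·LSB = 4.72987 V; V_b = V_low + 8718·LSB = 4.73041 V.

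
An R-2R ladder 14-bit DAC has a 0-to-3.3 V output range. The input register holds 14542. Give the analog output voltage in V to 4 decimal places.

LSB = 3.3 V / 2^14 = 201.42 µV.
V_out = 0 + 14542 × 0.000201416 V = 2.92899 V.

2.9290 V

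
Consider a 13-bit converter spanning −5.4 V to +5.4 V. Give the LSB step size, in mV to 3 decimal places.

Full-scale span = 10.8 V.
LSB = 10.8 / 2^13 = 10.8 / 8192 = 0.00131836 V = 1.318 mV.

1.318 mV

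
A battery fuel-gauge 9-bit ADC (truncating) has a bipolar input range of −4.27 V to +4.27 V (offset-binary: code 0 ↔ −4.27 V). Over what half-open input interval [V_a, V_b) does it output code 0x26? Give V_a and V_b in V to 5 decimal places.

LSB = 8.54/2^9 = 16.680 mV.
Code 0x26 = 38 decimal.
V_a = V_low + 38·LSB = -3.63617 V; V_b = V_low + 39·LSB = -3.61949 V.

[-3.63617 V, -3.61949 V)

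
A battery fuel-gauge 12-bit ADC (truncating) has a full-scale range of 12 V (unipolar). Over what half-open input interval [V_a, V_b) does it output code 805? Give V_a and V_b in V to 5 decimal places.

LSB = 12/2^12 = 2.930 mV.
V_a = V_low + 805·LSB = 2.3584 V; V_b = V_low + 806·LSB = 2.36133 V.

[2.35840 V, 2.36133 V)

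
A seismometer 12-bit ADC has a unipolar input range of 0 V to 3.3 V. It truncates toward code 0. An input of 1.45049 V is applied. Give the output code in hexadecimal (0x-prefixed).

Full-scale span = 3.3 V; LSB = 3.3/2^12 = 0.806 mV.
(V_in − V_low)/LSB = (1.45049 − 0) / 0.000805664 = 1800.366.
⌊·⌋(1800.366) = 1800.
In hexadecimal (0x-prefixed): 0x708.

code 0x708 (decimal 1800)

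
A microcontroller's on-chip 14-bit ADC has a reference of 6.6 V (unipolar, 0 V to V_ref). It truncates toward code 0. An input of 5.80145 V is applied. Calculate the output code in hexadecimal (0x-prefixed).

code 0x3841 (decimal 14401)

With 16384 levels over 6.6 V, one step is 402.83 µV.
Input sits at 14401.660 steps above V_low.
Floor → code 14401.
In hexadecimal (0x-prefixed): 0x3841.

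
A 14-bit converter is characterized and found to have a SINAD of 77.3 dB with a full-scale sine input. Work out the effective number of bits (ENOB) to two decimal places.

12.55 bits

ENOB = (SINAD − 1.76) / 6.02 = (77.3 − 1.76)/6.02 = 12.548.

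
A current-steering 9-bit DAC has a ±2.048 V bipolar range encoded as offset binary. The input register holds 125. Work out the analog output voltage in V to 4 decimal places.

LSB = 4.096 V / 2^9 = 8.000 mV.
V_out = (−2.048) + 125 × 0.008 V = -1.048 V.

-1.0480 V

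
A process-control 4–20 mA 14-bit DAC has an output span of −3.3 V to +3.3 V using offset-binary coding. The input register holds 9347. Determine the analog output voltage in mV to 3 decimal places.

LSB = 6.6 V / 2^14 = 402.83 µV.
V_out = (−3.3) + 9347 × 0.000402832 V = 0.465271 V.
= 465.271 mV.

465.271 mV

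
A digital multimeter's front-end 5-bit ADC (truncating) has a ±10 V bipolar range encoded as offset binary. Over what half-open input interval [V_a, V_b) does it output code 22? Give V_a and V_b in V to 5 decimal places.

LSB = 20/2^5 = 0.6250 V.
V_a = V_low + 22·LSB = 3.75 V; V_b = V_low + 23·LSB = 4.375 V.

[3.75000 V, 4.37500 V)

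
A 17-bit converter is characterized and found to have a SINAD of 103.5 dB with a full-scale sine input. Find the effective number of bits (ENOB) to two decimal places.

ENOB = (SINAD − 1.76) / 6.02 = (103.5 − 1.76)/6.02 = 16.900.

16.90 bits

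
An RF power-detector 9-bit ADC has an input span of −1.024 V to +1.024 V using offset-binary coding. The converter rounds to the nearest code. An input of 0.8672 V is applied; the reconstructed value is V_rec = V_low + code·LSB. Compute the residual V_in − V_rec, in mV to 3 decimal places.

Step size: 2.048 V ÷ 2^9 = 4.000 mV.
(V_in − V_low)/LSB = (0.8672 − (−1.024))/0.004 = 472.8000 → code 473 (round).
Reconstructed: 0.868 V.
Difference: -0.0008 V → -0.800 mV.

-0.800 mV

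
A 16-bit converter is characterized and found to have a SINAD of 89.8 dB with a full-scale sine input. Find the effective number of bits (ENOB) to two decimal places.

14.62 bits

ENOB = (SINAD − 1.76) / 6.02 = (89.8 − 1.76)/6.02 = 14.625.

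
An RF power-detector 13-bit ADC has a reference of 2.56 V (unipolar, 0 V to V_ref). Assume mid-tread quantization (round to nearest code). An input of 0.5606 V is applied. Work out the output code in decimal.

code 1794

With 8192 levels over 2.56 V, one step is 312.50 µV.
(V_in − V_low)/LSB = (0.5606 − 0) / 0.0003125 = 1793.920.
round(1793.920) = 1794.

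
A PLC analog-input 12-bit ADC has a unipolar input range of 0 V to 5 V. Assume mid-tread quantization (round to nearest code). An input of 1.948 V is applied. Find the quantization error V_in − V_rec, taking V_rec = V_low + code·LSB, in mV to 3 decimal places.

-0.242 mV

One LSB is 5 V / 4096 = 1.221 mV.
Scaled input = 1595.8016 LSBs, so code = 1596.
Reconstructed: 1.9482422 V.
Difference: -0.000242187 V → -0.242 mV.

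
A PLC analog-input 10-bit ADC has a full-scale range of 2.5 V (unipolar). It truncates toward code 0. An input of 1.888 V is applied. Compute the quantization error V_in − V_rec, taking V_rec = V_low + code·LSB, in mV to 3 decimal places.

LSB = 2.5/2^10 = 2.441 mV.
(1.888 − 0)/0.00244141 = 773.3248; ⌊·⌋ gives code 773.
Reconstructed: 1.887207 V.
V_in − V_rec = 0.000792969 V = 0.793 mV.

0.793 mV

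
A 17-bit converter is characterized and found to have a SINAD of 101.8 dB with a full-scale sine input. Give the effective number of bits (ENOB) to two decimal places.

ENOB = (SINAD − 1.76) / 6.02 = (101.8 − 1.76)/6.02 = 16.618.

16.62 bits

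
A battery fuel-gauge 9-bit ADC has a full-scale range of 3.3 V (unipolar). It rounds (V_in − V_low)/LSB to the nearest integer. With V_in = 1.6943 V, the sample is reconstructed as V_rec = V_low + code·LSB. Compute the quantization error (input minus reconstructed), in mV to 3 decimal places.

Step size: 3.3 V ÷ 2^9 = 6.445 mV.
(V_in − V_low)/LSB = (1.6943 − 0)/0.00644531 = 262.8732 → code 263 (round).
V_rec = 0 + 263·0.00644531 = 1.6951172 V.
Difference: -0.000817187 V → -0.817 mV.

-0.817 mV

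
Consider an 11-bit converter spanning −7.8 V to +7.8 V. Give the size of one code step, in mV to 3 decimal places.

Full-scale span = 15.6 V.
LSB = 15.6 / 2^11 = 15.6 / 2048 = 0.00761719 V = 7.617 mV.

7.617 mV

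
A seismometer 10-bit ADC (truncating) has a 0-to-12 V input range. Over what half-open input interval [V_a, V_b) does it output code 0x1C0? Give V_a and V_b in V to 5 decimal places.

LSB = 12/2^10 = 11.719 mV.
Code 0x1C0 = 448 decimal.
V_a = V_low + 448·LSB = 5.25 V; V_b = V_low + 449·LSB = 5.26172 V.

[5.25000 V, 5.26172 V)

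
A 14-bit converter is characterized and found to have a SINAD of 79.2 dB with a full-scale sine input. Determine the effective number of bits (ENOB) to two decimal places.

12.86 bits

ENOB = (SINAD − 1.76) / 6.02 = (79.2 − 1.76)/6.02 = 12.864.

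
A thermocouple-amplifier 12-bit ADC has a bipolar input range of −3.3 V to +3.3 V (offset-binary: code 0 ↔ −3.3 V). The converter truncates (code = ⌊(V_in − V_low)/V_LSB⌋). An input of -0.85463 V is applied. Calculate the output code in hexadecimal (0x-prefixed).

Full-scale span = 6.6 V; LSB = 6.6/2^12 = 1.611 mV.
(-0.85463 − (−3.3)) / 0.00161133 = 1517.611 LSBs.
⌊·⌋(1517.611) = 1517.
In hexadecimal (0x-prefixed): 0x5ED.

code 0x5ED (decimal 1517)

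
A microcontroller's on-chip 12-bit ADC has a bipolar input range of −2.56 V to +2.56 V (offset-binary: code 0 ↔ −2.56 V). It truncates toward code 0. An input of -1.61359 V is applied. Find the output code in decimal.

code 757

LSB = 5.12 V / 4096 = 1.250 mV.
(V_in − V_low)/LSB = (-1.61359 − (−2.56)) / 0.00125 = 757.128.
⌊·⌋(757.128) = 757.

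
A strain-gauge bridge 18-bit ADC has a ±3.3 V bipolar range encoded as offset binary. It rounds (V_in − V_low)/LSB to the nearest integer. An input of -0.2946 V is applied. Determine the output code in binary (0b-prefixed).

Full-scale span = 6.6 V; LSB = 6.6/2^18 = 25.18 µV.
(V_in − V_low)/LSB = (-0.2946 − (−3.3)) / 2.5177e-05 = 119370.845.
So the output code is 119371.
In binary (0b-prefixed): 0b11101001001001011.

code 0b11101001001001011 (decimal 119371)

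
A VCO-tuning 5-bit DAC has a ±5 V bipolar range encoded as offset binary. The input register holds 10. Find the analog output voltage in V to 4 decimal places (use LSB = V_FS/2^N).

-1.8750 V

LSB = 10 V / 2^5 = 312.500 mV.
V_out = (−5) + 10 × 0.3125 V = -1.875 V.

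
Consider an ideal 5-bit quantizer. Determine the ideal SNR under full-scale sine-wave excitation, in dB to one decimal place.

31.9 dB

SNR ≈ 6.02·N + 1.76 dB = 6.02·5 + 1.76 = 31.86 dB.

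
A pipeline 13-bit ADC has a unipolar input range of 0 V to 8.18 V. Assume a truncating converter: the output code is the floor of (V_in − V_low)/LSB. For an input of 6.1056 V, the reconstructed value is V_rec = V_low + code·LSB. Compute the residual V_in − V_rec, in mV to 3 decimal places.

0.556 mV

Step size: 8.18 V ÷ 2^13 = 0.999 mV.
(6.1056 − 0)/0.000998535 = 6114.5569; ⌊·⌋ gives code 6114.
V_rec = 0 + 6114·0.000998535 = 6.1050439 V.
Error = 6.1056 − 6.1050439 = 0.000556055 V = 0.556 mV.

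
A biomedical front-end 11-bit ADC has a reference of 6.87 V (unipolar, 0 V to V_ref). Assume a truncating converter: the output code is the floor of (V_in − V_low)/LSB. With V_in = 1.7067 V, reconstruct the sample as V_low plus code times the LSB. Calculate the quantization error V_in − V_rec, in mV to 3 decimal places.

LSB = 6.87/2^11 = 3.354 mV.
Scaled input = 508.7804 LSBs, so code = 508.
Code 508 maps back to 0 + 508×0.00335449 V = 1.704082 V.
V_in − V_rec = 0.00261797 V = 2.618 mV.

2.618 mV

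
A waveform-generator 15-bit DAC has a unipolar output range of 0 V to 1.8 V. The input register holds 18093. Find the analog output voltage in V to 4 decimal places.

LSB = 1.8 V / 2^15 = 54.93 µV.
V_out = 0 + 18093 × 5.49316e-05 V = 0.993878 V.

0.9939 V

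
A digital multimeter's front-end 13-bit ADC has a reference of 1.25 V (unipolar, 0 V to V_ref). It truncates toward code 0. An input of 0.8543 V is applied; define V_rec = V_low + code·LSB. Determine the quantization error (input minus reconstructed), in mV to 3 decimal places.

0.113 mV

Step size: 1.25 V ÷ 2^13 = 152.59 µV.
Scaled input = 5598.7405 LSBs, so code = 5598.
Code 5598 maps back to 0 + 5598×0.000152588 V = 0.85418701 V.
Difference: 0.000112988 V → 0.113 mV.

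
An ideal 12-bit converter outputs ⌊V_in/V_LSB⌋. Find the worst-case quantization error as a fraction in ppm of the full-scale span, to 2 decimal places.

244.14 ppm

Truncating → worst-case error = 1 LSB = V_FS/2^12, so 1e+06/4096 = 244.141 ppm of full scale.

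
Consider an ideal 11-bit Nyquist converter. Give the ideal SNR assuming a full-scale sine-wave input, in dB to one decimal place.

SNR ≈ 6.02·N + 1.76 dB = 6.02·11 + 1.76 = 67.98 dB.

68.0 dB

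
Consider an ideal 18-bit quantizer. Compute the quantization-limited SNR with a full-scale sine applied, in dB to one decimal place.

SNR ≈ 6.02·N + 1.76 dB = 6.02·18 + 1.76 = 110.12 dB.

110.1 dB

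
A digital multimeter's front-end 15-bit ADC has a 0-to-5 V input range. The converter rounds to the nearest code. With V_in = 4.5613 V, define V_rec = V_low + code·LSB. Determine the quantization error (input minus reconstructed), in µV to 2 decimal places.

LSB = 5/2^15 = 152.59 µV.
Scaled input = 29892.9357 LSBs, so code = 29893.
Reconstructed: 4.5613098 V.
V_in − V_rec = -9.81445e-06 V = -9.81 µV.

-9.81 µV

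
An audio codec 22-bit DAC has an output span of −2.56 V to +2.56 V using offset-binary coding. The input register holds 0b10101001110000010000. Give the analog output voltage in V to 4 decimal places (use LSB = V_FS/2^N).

-1.7112 V

LSB = 5.12 V / 2^22 = 1.22 µV.
Code 0b10101001110000010000 = 695312 decimal.
V_out = (−2.56) + 695312 × 1.2207e-06 V = -1.71123 V.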